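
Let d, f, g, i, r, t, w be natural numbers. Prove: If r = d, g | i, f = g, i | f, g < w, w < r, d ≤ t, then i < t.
Since f = g and i | f, i | g. Since g | i, g = i. g < w and w < r, thus g < r. g = i, so i < r. Since r = d, i < d. d ≤ t, so i < t.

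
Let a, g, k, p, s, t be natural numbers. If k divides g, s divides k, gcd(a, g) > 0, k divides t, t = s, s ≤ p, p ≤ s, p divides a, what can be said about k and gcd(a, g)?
k ≤ gcd(a, g)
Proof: Since p ≤ s and s ≤ p, p = s. t = s and k divides t, therefore k divides s. s divides k, so s = k. p = s, so p = k. Since p divides a, k divides a. k divides g, so k divides gcd(a, g). Since gcd(a, g) > 0, k ≤ gcd(a, g).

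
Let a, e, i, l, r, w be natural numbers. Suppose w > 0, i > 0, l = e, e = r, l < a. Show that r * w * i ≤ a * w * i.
l = e and e = r, hence l = r. l < a, so r < a. Since w > 0, r * w < a * w. i > 0, so r * w * i < a * w * i. Then r * w * i ≤ a * w * i.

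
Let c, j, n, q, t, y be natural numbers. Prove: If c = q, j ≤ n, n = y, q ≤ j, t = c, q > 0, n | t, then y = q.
q ≤ j and j ≤ n, therefore q ≤ n. Since t = c and c = q, t = q. n | t, so n | q. Since q > 0, n ≤ q. Because q ≤ n, q = n. From n = y, q = y. Then y = q.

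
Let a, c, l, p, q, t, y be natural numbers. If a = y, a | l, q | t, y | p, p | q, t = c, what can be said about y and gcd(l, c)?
y | gcd(l, c)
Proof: Because a = y and a | l, y | l. p | q and q | t, therefore p | t. Since t = c, p | c. y | p, so y | c. y | l, so y | gcd(l, c).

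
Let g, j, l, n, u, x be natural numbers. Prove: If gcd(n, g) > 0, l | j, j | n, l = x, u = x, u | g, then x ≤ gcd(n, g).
l | j and j | n, so l | n. l = x, so x | n. Since u = x and u | g, x | g. x | n, so x | gcd(n, g). Because gcd(n, g) > 0, x ≤ gcd(n, g).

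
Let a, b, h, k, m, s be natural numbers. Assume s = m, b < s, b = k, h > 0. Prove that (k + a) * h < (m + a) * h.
From b = k and b < s, k < s. Since s = m, k < m. Then k + a < m + a. Since h > 0, (k + a) * h < (m + a) * h.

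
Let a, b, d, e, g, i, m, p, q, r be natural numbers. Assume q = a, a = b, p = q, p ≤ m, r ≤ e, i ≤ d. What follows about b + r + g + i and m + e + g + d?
b + r + g + i ≤ m + e + g + d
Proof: q = a and a = b, hence q = b. p = q and p ≤ m, therefore q ≤ m. Because q = b, b ≤ m. r ≤ e, so b + r ≤ m + e. Then b + r + g ≤ m + e + g. i ≤ d, so b + r + g + i ≤ m + e + g + d.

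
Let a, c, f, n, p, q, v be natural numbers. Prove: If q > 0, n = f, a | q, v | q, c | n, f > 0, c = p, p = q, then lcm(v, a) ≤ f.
From v | q and a | q, lcm(v, a) | q. Since q > 0, lcm(v, a) ≤ q. From n = f and c | n, c | f. c = p, so p | f. Since p = q, q | f. f > 0, so q ≤ f. lcm(v, a) ≤ q, so lcm(v, a) ≤ f.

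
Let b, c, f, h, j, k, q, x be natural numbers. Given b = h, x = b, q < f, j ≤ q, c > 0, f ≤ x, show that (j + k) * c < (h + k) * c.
x = b and b = h, thus x = h. j ≤ q and q < f, therefore j < f. Since f ≤ x, j < x. Since x = h, j < h. Then j + k < h + k. c > 0, so (j + k) * c < (h + k) * c.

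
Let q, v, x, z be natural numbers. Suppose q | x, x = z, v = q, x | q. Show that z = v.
Because q | x and x | q, q = x. Since v = q, v = x. Since x = z, v = z. Then z = v.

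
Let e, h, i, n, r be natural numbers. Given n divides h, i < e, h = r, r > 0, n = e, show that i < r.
h = r and n divides h, hence n divides r. Since n = e, e divides r. r > 0, so e ≤ r. Since i < e, i < r.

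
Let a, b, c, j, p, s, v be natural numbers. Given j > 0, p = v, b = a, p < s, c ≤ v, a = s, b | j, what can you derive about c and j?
c < j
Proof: p = v and p < s, therefore v < s. b = a and a = s, therefore b = s. b | j, so s | j. j > 0, so s ≤ j. Since v < s, v < j. Since c ≤ v, c < j.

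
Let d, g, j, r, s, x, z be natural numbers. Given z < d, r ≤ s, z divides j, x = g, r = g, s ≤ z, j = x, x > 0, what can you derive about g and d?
g < d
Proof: j = x and z divides j, hence z divides x. x > 0, so z ≤ x. Because x = g, z ≤ g. r = g and r ≤ s, hence g ≤ s. Since s ≤ z, g ≤ z. From z ≤ g, z = g. Since z < d, g < d.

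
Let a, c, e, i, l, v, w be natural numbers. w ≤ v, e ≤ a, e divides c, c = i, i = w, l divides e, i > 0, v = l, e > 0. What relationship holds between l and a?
l ≤ a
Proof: Because c = i and e divides c, e divides i. i > 0, so e ≤ i. i = w, so e ≤ w. v = l and w ≤ v, thus w ≤ l. Since e ≤ w, e ≤ l. l divides e and e > 0, therefore l ≤ e. Because e ≤ l, e = l. Since e ≤ a, l ≤ a.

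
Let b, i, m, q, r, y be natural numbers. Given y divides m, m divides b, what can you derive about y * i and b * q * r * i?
y * i divides b * q * r * i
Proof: From y divides m and m divides b, y divides b. Then y divides b * q. Then y divides b * q * r. Then y * i divides b * q * r * i.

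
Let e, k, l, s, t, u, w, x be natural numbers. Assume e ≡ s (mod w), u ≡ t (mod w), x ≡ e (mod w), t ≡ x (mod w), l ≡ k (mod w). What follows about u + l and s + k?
u + l ≡ s + k (mod w)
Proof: From u ≡ t (mod w) and t ≡ x (mod w), u ≡ x (mod w). x ≡ e (mod w), so u ≡ e (mod w). e ≡ s (mod w), so u ≡ s (mod w). l ≡ k (mod w), so u + l ≡ s + k (mod w).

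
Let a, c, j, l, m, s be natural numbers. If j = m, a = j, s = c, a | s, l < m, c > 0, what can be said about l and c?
l < c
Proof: a = j and j = m, so a = m. From s = c and a | s, a | c. Since a = m, m | c. c > 0, so m ≤ c. Since l < m, l < c.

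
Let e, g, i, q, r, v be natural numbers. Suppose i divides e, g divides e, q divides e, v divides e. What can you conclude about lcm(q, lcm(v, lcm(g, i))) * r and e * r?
lcm(q, lcm(v, lcm(g, i))) * r divides e * r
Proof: g divides e and i divides e, so lcm(g, i) divides e. Since v divides e, lcm(v, lcm(g, i)) divides e. Because q divides e, lcm(q, lcm(v, lcm(g, i))) divides e. Then lcm(q, lcm(v, lcm(g, i))) * r divides e * r.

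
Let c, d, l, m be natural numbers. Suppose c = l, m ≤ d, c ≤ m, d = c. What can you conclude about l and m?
l = m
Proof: d = c and m ≤ d, so m ≤ c. c ≤ m, so m = c. Because c = l, m = l. Then l = m.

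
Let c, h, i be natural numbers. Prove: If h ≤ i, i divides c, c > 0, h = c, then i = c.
i divides c and c > 0, thus i ≤ c. Because h = c and h ≤ i, c ≤ i. i ≤ c, so i = c.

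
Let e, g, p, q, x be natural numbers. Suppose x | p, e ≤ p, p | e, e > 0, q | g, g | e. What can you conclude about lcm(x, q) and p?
lcm(x, q) | p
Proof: p | e and e > 0, hence p ≤ e. e ≤ p, so e = p. q | g and g | e, so q | e. Since e = p, q | p. x | p, so lcm(x, q) | p.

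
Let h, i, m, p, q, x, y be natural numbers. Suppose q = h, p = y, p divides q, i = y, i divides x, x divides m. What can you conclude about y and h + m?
y divides h + m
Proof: Because p = y and p divides q, y divides q. Since q = h, y divides h. Because i = y and i divides x, y divides x. Since x divides m, y divides m. Since y divides h, y divides h + m.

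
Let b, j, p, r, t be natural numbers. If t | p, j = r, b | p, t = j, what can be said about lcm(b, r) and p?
lcm(b, r) | p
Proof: Since t = j and j = r, t = r. Because t | p, r | p. b | p, so lcm(b, r) | p.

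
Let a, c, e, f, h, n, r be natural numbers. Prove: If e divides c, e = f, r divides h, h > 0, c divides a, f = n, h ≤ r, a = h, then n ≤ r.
r divides h and h > 0, thus r ≤ h. Because h ≤ r, h = r. e = f and f = n, hence e = n. Since e divides c, n divides c. Because a = h and c divides a, c divides h. n divides c, so n divides h. h > 0, so n ≤ h. h = r, so n ≤ r.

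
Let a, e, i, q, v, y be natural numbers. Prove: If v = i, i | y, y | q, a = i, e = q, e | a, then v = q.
i | y and y | q, thus i | q. e = q and e | a, hence q | a. Since a = i, q | i. i | q, so i = q. v = i, so v = q.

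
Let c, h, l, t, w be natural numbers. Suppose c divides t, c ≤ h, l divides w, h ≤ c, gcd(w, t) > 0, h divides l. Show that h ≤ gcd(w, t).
From h divides l and l divides w, h divides w. c ≤ h and h ≤ c, thus c = h. From c divides t, h divides t. h divides w, so h divides gcd(w, t). gcd(w, t) > 0, so h ≤ gcd(w, t).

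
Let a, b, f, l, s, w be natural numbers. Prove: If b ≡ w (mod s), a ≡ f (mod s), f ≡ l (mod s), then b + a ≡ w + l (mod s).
a ≡ f (mod s) and f ≡ l (mod s), therefore a ≡ l (mod s). Since b ≡ w (mod s), b + a ≡ w + l (mod s).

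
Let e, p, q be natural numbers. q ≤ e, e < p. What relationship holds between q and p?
q < p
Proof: q ≤ e and e < p. By transitivity, q < p.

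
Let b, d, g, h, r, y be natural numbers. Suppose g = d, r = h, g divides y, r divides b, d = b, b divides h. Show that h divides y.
g = d and d = b, hence g = b. Because r = h and r divides b, h divides b. Since b divides h, b = h. g = b, so g = h. Since g divides y, h divides y.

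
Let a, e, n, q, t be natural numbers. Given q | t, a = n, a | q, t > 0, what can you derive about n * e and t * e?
n * e ≤ t * e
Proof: a | q and q | t, therefore a | t. Since a = n, n | t. t > 0, so n ≤ t. Then n * e ≤ t * e.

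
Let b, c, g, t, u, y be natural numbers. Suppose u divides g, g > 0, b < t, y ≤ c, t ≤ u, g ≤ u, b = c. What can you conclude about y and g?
y < g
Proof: Because u divides g and g > 0, u ≤ g. Because g ≤ u, u = g. b < t and t ≤ u, hence b < u. Since b = c, c < u. Because y ≤ c, y < u. u = g, so y < g.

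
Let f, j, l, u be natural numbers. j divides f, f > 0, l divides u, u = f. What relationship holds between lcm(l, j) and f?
lcm(l, j) ≤ f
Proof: Because u = f and l divides u, l divides f. j divides f, so lcm(l, j) divides f. f > 0, so lcm(l, j) ≤ f.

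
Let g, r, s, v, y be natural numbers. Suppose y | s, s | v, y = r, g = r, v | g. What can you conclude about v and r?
v = r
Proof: y = r and y | s, so r | s. s | v, so r | v. From g = r and v | g, v | r. Since r | v, r = v. Then v = r.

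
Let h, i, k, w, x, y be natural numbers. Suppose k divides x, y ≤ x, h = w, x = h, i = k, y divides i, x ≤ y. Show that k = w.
From y ≤ x and x ≤ y, y = x. i = k and y divides i, so y divides k. y = x, so x divides k. Since k divides x, k = x. Since x = h, k = h. From h = w, k = w.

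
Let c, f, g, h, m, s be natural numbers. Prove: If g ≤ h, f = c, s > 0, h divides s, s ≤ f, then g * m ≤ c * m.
Since h divides s and s > 0, h ≤ s. g ≤ h, so g ≤ s. From f = c and s ≤ f, s ≤ c. Because g ≤ s, g ≤ c. By multiplying by a non-negative, g * m ≤ c * m.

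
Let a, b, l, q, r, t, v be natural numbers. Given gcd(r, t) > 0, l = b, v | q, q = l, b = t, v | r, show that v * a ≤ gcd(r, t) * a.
From l = b and b = t, l = t. q = l and v | q, therefore v | l. Since l = t, v | t. v | r, so v | gcd(r, t). gcd(r, t) > 0, so v ≤ gcd(r, t). Then v * a ≤ gcd(r, t) * a.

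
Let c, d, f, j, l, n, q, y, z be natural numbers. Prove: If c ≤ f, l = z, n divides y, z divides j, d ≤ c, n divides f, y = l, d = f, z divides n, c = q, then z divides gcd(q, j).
d = f and d ≤ c, thus f ≤ c. c ≤ f, so f = c. Since c = q, f = q. Because y = l and n divides y, n divides l. l = z, so n divides z. Since z divides n, n = z. n divides f, so z divides f. Since f = q, z divides q. z divides j, so z divides gcd(q, j).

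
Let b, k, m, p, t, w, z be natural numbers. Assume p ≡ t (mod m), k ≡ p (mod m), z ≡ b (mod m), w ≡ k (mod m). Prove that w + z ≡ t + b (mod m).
Since w ≡ k (mod m) and k ≡ p (mod m), w ≡ p (mod m). Since p ≡ t (mod m), w ≡ t (mod m). z ≡ b (mod m), so w + z ≡ t + b (mod m).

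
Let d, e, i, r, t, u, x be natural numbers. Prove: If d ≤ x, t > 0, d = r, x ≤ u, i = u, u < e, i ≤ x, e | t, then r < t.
Because i = u and i ≤ x, u ≤ x. Since x ≤ u, x = u. Since d ≤ x, d ≤ u. u < e, so d < e. From d = r, r < e. Because e | t and t > 0, e ≤ t. r < e, so r < t.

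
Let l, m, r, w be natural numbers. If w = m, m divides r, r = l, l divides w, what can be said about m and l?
m = l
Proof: w = m and l divides w, thus l divides m. r = l and m divides r, therefore m divides l. Since l divides m, l = m. Then m = l.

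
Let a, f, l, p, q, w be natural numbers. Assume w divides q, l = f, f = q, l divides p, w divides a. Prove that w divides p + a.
From l = f and f = q, l = q. l divides p, so q divides p. w divides q, so w divides p. Since w divides a, w divides p + a.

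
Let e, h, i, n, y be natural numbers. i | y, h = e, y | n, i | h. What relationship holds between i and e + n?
i | e + n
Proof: h = e and i | h, hence i | e. Since i | y and y | n, i | n. Since i | e, i | e + n.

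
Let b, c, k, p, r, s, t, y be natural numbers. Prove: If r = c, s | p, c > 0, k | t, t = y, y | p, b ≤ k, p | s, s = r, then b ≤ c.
p | s and s | p, thus p = s. Because s = r, p = r. t = y and k | t, hence k | y. y | p, so k | p. p = r, so k | r. Because r = c, k | c. c > 0, so k ≤ c. Since b ≤ k, b ≤ c.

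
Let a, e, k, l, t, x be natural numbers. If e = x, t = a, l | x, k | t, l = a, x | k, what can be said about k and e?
k = e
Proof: t = a and k | t, so k | a. Since l = a and l | x, a | x. k | a, so k | x. From x | k, x = k. From e = x, e = k. Then k = e.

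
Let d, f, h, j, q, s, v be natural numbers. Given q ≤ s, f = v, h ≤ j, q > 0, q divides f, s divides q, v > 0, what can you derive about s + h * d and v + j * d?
s + h * d ≤ v + j * d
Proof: s divides q and q > 0, thus s ≤ q. q ≤ s, so q = s. Since f = v and q divides f, q divides v. Since q = s, s divides v. Because v > 0, s ≤ v. From h ≤ j, by multiplying by a non-negative, h * d ≤ j * d. s ≤ v, so s + h * d ≤ v + j * d.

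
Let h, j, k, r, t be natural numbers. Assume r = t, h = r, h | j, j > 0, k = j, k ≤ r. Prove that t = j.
Because k = j and k ≤ r, j ≤ r. From h = r and h | j, r | j. j > 0, so r ≤ j. Since j ≤ r, j = r. Since r = t, j = t. Then t = j.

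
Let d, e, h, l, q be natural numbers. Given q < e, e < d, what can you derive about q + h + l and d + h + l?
q + h + l < d + h + l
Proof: q < e and e < d, thus q < d. Then q + h < d + h. Then q + h + l < d + h + l.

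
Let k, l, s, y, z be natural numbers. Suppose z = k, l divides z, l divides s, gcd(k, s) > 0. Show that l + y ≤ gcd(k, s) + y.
z = k and l divides z, so l divides k. l divides s, so l divides gcd(k, s). gcd(k, s) > 0, so l ≤ gcd(k, s). Then l + y ≤ gcd(k, s) + y.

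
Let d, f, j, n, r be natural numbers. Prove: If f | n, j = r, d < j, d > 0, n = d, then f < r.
n = d and f | n, therefore f | d. d > 0, so f ≤ d. j = r and d < j, so d < r. f ≤ d, so f < r.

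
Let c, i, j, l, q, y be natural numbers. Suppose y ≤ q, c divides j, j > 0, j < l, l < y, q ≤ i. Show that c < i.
c divides j and j > 0, therefore c ≤ j. j < l and l < y, thus j < y. y ≤ q, so j < q. Since c ≤ j, c < q. Since q ≤ i, c < i.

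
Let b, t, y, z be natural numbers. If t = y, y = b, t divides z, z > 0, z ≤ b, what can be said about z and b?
z = b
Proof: t = y and y = b, so t = b. t divides z, so b divides z. Since z > 0, b ≤ z. z ≤ b, so b = z. Then z = b.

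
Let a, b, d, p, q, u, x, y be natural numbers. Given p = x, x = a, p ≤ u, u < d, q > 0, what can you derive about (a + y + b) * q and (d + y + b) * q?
(a + y + b) * q < (d + y + b) * q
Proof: From p = x and x = a, p = a. Because p ≤ u and u < d, p < d. Since p = a, a < d. Then a + y < d + y. Then a + y + b < d + y + b. Since q > 0, (a + y + b) * q < (d + y + b) * q.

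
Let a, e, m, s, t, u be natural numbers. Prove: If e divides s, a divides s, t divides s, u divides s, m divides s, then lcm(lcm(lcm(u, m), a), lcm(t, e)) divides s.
Since u divides s and m divides s, lcm(u, m) divides s. Since a divides s, lcm(lcm(u, m), a) divides s. t divides s and e divides s, thus lcm(t, e) divides s. lcm(lcm(u, m), a) divides s, so lcm(lcm(lcm(u, m), a), lcm(t, e)) divides s.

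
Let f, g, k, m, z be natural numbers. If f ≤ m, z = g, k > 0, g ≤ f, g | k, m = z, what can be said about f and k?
f ≤ k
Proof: m = z and z = g, thus m = g. Since f ≤ m, f ≤ g. From g ≤ f, g = f. Since g | k and k > 0, g ≤ k. Since g = f, f ≤ k.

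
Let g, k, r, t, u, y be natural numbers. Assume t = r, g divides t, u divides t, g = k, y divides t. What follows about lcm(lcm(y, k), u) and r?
lcm(lcm(y, k), u) divides r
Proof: From g = k and g divides t, k divides t. Since y divides t, lcm(y, k) divides t. Since u divides t, lcm(lcm(y, k), u) divides t. t = r, so lcm(lcm(y, k), u) divides r.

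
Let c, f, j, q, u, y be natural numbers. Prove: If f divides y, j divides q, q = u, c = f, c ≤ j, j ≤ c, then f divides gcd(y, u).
Because j ≤ c and c ≤ j, j = c. Since c = f, j = f. Because q = u and j divides q, j divides u. j = f, so f divides u. Since f divides y, f divides gcd(y, u).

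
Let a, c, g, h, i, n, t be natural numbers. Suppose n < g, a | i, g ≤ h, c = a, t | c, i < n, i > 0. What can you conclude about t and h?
t < h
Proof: Since c = a and t | c, t | a. Since a | i, t | i. Since i > 0, t ≤ i. Since i < n and n < g, i < g. Because g ≤ h, i < h. t ≤ i, so t < h.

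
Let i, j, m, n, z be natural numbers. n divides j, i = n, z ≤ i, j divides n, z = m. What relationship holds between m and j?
m ≤ j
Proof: n divides j and j divides n, hence n = j. i = n, so i = j. z = m and z ≤ i, thus m ≤ i. Because i = j, m ≤ j.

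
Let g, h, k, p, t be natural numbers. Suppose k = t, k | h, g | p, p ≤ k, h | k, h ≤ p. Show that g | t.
h | k and k | h, so h = k. h ≤ p, so k ≤ p. Since p ≤ k, p = k. k = t, so p = t. Because g | p, g | t.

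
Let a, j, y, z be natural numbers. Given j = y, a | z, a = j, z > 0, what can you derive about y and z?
y ≤ z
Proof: a = j and j = y, therefore a = y. Since a | z and z > 0, a ≤ z. Since a = y, y ≤ z.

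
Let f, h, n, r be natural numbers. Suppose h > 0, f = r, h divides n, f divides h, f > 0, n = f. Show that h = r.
n = f and h divides n, therefore h divides f. f > 0, so h ≤ f. f divides h and h > 0, thus f ≤ h. Because h ≤ f, h = f. Since f = r, h = r.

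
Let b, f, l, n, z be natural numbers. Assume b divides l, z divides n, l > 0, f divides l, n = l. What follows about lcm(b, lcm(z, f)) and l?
lcm(b, lcm(z, f)) ≤ l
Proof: From n = l and z divides n, z divides l. f divides l, so lcm(z, f) divides l. b divides l, so lcm(b, lcm(z, f)) divides l. l > 0, so lcm(b, lcm(z, f)) ≤ l.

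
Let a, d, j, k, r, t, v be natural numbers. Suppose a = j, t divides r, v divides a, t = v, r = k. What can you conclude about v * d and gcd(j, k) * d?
v * d divides gcd(j, k) * d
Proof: a = j and v divides a, so v divides j. r = k and t divides r, thus t divides k. t = v, so v divides k. v divides j, so v divides gcd(j, k). Then v * d divides gcd(j, k) * d.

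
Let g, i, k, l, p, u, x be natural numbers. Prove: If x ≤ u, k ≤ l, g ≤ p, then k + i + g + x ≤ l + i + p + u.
From k ≤ l, k + i ≤ l + i. Since g ≤ p, k + i + g ≤ l + i + p. Since x ≤ u, k + i + g + x ≤ l + i + p + u.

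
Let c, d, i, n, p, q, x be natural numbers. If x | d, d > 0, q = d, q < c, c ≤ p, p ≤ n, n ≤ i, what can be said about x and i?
x < i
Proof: x | d and d > 0, hence x ≤ d. q < c and c ≤ p, thus q < p. p ≤ n and n ≤ i, thus p ≤ i. Since q < p, q < i. q = d, so d < i. Since x ≤ d, x < i.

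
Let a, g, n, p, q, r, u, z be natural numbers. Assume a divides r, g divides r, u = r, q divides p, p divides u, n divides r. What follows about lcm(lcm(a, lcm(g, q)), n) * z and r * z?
lcm(lcm(a, lcm(g, q)), n) * z divides r * z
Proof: q divides p and p divides u, hence q divides u. u = r, so q divides r. From g divides r, lcm(g, q) divides r. a divides r, so lcm(a, lcm(g, q)) divides r. Because n divides r, lcm(lcm(a, lcm(g, q)), n) divides r. Then lcm(lcm(a, lcm(g, q)), n) * z divides r * z.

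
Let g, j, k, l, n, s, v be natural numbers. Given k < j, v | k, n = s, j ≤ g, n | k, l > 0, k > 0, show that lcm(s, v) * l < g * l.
Since n = s and n | k, s | k. v | k, so lcm(s, v) | k. From k > 0, lcm(s, v) ≤ k. k < j and j ≤ g, therefore k < g. Since lcm(s, v) ≤ k, lcm(s, v) < g. Since l > 0, lcm(s, v) * l < g * l.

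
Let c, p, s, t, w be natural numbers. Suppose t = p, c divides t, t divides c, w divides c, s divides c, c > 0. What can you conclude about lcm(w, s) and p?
lcm(w, s) ≤ p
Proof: c divides t and t divides c, thus c = t. Because w divides c and s divides c, lcm(w, s) divides c. Since c > 0, lcm(w, s) ≤ c. c = t, so lcm(w, s) ≤ t. t = p, so lcm(w, s) ≤ p.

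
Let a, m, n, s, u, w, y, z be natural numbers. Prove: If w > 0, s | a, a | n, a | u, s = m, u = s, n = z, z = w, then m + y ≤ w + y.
u = s and a | u, hence a | s. Since s | a, a = s. Since a | n, s | n. Since n = z, s | z. Since z = w, s | w. Since s = m, m | w. Since w > 0, m ≤ w. Then m + y ≤ w + y.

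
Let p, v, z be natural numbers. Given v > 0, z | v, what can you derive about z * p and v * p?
z * p ≤ v * p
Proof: z | v and v > 0, therefore z ≤ v. Then z * p ≤ v * p.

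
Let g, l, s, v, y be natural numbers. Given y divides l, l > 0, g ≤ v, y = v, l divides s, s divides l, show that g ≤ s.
l divides s and s divides l, thus l = s. Because y divides l and l > 0, y ≤ l. Since l = s, y ≤ s. y = v, so v ≤ s. g ≤ v, so g ≤ s.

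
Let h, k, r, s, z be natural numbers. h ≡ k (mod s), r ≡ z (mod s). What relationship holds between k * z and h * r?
k * z ≡ h * r (mod s)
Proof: h ≡ k (mod s) and r ≡ z (mod s). By multiplying congruences, h * r ≡ k * z (mod s). Then k * z ≡ h * r (mod s).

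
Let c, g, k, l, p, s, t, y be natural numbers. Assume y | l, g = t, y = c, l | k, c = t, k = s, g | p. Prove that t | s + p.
Since y = c and c = t, y = t. Since y | l, t | l. k = s and l | k, hence l | s. Since t | l, t | s. From g = t and g | p, t | p. From t | s, t | s + p.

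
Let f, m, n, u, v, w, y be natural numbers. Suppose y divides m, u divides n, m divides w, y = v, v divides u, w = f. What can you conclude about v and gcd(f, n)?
v divides gcd(f, n)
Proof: Since y = v and y divides m, v divides m. From w = f and m divides w, m divides f. Because v divides m, v divides f. v divides u and u divides n, thus v divides n. Since v divides f, v divides gcd(f, n).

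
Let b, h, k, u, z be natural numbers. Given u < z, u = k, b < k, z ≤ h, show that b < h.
Since u < z and z ≤ h, u < h. Because u = k, k < h. b < k, so b < h.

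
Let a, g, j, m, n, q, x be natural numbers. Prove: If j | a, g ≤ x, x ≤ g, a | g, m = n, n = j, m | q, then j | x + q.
g ≤ x and x ≤ g, hence g = x. Since a | g, a | x. Since j | a, j | x. m = n and n = j, hence m = j. Since m | q, j | q. Since j | x, j | x + q.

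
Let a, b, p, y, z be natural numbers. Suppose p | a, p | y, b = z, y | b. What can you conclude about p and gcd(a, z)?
p | gcd(a, z)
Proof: b = z and y | b, thus y | z. p | y, so p | z. p | a, so p | gcd(a, z).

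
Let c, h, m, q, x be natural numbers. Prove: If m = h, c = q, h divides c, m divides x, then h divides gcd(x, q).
From m = h and m divides x, h divides x. Since c = q and h divides c, h divides q. h divides x, so h divides gcd(x, q).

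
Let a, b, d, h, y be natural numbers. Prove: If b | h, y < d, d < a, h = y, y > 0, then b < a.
Because h = y and b | h, b | y. Since y > 0, b ≤ y. Since y < d, b < d. Since d < a, b < a.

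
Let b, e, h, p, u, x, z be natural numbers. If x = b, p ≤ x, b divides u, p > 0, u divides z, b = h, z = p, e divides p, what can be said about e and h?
e ≤ h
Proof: Since x = b and p ≤ x, p ≤ b. b divides u and u divides z, therefore b divides z. z = p, so b divides p. p > 0, so b ≤ p. p ≤ b, so p = b. Since b = h, p = h. e divides p and p > 0, therefore e ≤ p. p = h, so e ≤ h.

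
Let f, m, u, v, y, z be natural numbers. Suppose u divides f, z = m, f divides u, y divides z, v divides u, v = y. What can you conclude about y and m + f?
y divides m + f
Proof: Because z = m and y divides z, y divides m. u divides f and f divides u, therefore u = f. v = y and v divides u, therefore y divides u. From u = f, y divides f. y divides m, so y divides m + f.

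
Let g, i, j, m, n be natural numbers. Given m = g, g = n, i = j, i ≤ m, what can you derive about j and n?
j ≤ n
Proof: m = g and g = n, hence m = n. Since i = j and i ≤ m, j ≤ m. Since m = n, j ≤ n.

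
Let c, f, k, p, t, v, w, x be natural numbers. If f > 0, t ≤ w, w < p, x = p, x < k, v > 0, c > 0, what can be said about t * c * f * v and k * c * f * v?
t * c * f * v < k * c * f * v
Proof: Because t ≤ w and w < p, t < p. x = p and x < k, hence p < k. Because t < p, t < k. Since c > 0, t * c < k * c. f > 0, so t * c * f < k * c * f. From v > 0, t * c * f * v < k * c * f * v.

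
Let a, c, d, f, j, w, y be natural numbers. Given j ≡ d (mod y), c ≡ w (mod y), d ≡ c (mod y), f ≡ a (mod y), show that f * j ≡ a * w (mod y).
j ≡ d (mod y) and d ≡ c (mod y), hence j ≡ c (mod y). Because c ≡ w (mod y), j ≡ w (mod y). Using f ≡ a (mod y), by multiplying congruences, f * j ≡ a * w (mod y).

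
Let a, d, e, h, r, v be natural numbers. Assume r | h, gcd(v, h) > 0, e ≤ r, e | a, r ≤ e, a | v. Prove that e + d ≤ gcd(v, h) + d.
e | a and a | v, hence e | v. r ≤ e and e ≤ r, hence r = e. r | h, so e | h. Since e | v, e | gcd(v, h). gcd(v, h) > 0, so e ≤ gcd(v, h). Then e + d ≤ gcd(v, h) + d.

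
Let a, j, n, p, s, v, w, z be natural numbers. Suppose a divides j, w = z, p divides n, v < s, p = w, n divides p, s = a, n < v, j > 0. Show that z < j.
Because n divides p and p divides n, n = p. Because p = w, n = w. Since n < v, w < v. Since w = z, z < v. s = a and v < s, therefore v < a. z < v, so z < a. a divides j and j > 0, so a ≤ j. z < a, so z < j.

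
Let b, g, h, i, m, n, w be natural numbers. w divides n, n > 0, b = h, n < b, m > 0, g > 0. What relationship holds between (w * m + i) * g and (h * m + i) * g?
(w * m + i) * g < (h * m + i) * g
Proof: w divides n and n > 0, therefore w ≤ n. b = h and n < b, hence n < h. Since w ≤ n, w < h. Since m > 0, by multiplying by a positive, w * m < h * m. Then w * m + i < h * m + i. Since g > 0, by multiplying by a positive, (w * m + i) * g < (h * m + i) * g.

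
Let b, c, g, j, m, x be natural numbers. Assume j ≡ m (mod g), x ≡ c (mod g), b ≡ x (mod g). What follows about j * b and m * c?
j * b ≡ m * c (mod g)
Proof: b ≡ x (mod g) and x ≡ c (mod g), thus b ≡ c (mod g). j ≡ m (mod g), so j * b ≡ m * c (mod g).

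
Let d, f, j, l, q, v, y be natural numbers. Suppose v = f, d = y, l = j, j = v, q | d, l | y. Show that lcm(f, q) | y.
j = v and v = f, therefore j = f. l = j and l | y, thus j | y. j = f, so f | y. From d = y and q | d, q | y. f | y, so lcm(f, q) | y.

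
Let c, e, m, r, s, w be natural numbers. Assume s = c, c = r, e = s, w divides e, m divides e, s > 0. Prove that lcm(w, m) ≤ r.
From s = c and c = r, s = r. w divides e and m divides e, so lcm(w, m) divides e. e = s, so lcm(w, m) divides s. s > 0, so lcm(w, m) ≤ s. s = r, so lcm(w, m) ≤ r.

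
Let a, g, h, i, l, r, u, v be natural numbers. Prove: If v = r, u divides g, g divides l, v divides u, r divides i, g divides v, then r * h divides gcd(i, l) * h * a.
v divides u and u divides g, hence v divides g. From g divides v, g = v. Since v = r, g = r. Since g divides l, r divides l. r divides i, so r divides gcd(i, l). Then r * h divides gcd(i, l) * h. Then r * h divides gcd(i, l) * h * a.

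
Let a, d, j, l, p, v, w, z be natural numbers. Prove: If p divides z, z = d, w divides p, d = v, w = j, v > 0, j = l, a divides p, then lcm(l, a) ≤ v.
Since w = j and j = l, w = l. w divides p, so l divides p. a divides p, so lcm(l, a) divides p. Since z = d and d = v, z = v. Since p divides z, p divides v. lcm(l, a) divides p, so lcm(l, a) divides v. v > 0, so lcm(l, a) ≤ v.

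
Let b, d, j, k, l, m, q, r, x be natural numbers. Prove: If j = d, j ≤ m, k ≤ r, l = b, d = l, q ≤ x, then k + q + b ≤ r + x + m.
From k ≤ r and q ≤ x, k + q ≤ r + x. From j = d and j ≤ m, d ≤ m. d = l, so l ≤ m. l = b, so b ≤ m. Because k + q ≤ r + x, k + q + b ≤ r + x + m.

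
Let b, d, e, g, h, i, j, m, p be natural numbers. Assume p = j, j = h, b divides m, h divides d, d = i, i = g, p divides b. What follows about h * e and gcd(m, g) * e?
h * e divides gcd(m, g) * e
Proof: p = j and j = h, hence p = h. p divides b, so h divides b. b divides m, so h divides m. Since d = i and i = g, d = g. Because h divides d, h divides g. h divides m, so h divides gcd(m, g). Then h * e divides gcd(m, g) * e.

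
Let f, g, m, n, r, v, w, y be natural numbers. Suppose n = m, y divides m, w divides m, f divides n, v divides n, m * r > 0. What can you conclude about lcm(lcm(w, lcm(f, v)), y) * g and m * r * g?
lcm(lcm(w, lcm(f, v)), y) * g ≤ m * r * g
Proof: From f divides n and v divides n, lcm(f, v) divides n. Since n = m, lcm(f, v) divides m. w divides m, so lcm(w, lcm(f, v)) divides m. y divides m, so lcm(lcm(w, lcm(f, v)), y) divides m. Then lcm(lcm(w, lcm(f, v)), y) divides m * r. m * r > 0, so lcm(lcm(w, lcm(f, v)), y) ≤ m * r. By multiplying by a non-negative, lcm(lcm(w, lcm(f, v)), y) * g ≤ m * r * g.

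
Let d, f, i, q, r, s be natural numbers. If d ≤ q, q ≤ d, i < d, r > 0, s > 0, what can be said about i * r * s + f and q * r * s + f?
i * r * s + f < q * r * s + f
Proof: Because d ≤ q and q ≤ d, d = q. Since i < d, i < q. Since r > 0, i * r < q * r. Since s > 0, i * r * s < q * r * s. Then i * r * s + f < q * r * s + f.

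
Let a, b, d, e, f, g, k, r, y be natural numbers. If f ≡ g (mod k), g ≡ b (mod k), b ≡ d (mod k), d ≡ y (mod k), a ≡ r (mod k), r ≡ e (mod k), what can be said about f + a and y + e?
f + a ≡ y + e (mod k)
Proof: Because f ≡ g (mod k) and g ≡ b (mod k), f ≡ b (mod k). Since b ≡ d (mod k), f ≡ d (mod k). d ≡ y (mod k), so f ≡ y (mod k). a ≡ r (mod k) and r ≡ e (mod k), therefore a ≡ e (mod k). Since f ≡ y (mod k), f + a ≡ y + e (mod k).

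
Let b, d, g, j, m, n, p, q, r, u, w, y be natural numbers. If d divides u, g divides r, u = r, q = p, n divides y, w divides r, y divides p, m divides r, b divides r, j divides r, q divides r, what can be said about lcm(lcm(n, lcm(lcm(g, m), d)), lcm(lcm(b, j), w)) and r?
lcm(lcm(n, lcm(lcm(g, m), d)), lcm(lcm(b, j), w)) divides r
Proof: From n divides y and y divides p, n divides p. q = p and q divides r, thus p divides r. Since n divides p, n divides r. Since g divides r and m divides r, lcm(g, m) divides r. u = r and d divides u, hence d divides r. lcm(g, m) divides r, so lcm(lcm(g, m), d) divides r. Since n divides r, lcm(n, lcm(lcm(g, m), d)) divides r. Since b divides r and j divides r, lcm(b, j) divides r. From w divides r, lcm(lcm(b, j), w) divides r. lcm(n, lcm(lcm(g, m), d)) divides r, so lcm(lcm(n, lcm(lcm(g, m), d)), lcm(lcm(b, j), w)) divides r.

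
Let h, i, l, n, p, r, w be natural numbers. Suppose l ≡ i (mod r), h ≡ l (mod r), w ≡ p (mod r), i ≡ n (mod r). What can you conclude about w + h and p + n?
w + h ≡ p + n (mod r)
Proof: h ≡ l (mod r) and l ≡ i (mod r), therefore h ≡ i (mod r). i ≡ n (mod r), so h ≡ n (mod r). Since w ≡ p (mod r), by adding congruences, w + h ≡ p + n (mod r).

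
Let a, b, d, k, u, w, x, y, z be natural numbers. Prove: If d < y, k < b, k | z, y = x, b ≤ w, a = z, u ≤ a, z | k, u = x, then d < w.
y = x and d < y, hence d < x. a = z and u ≤ a, hence u ≤ z. Because u = x, x ≤ z. k | z and z | k, so k = z. k < b, so z < b. b ≤ w, so z < w. Since x ≤ z, x < w. From d < x, d < w.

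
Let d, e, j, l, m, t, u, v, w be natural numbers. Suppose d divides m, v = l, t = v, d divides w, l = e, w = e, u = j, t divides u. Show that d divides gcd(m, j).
w = e and d divides w, so d divides e. From v = l and l = e, v = e. t = v and t divides u, therefore v divides u. Since v = e, e divides u. Since u = j, e divides j. d divides e, so d divides j. d divides m, so d divides gcd(m, j).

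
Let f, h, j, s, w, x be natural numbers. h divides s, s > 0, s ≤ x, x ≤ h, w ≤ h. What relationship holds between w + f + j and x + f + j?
w + f + j ≤ x + f + j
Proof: From h divides s and s > 0, h ≤ s. s ≤ x, so h ≤ x. Since x ≤ h, h = x. Since w ≤ h, w ≤ x. Then w + f ≤ x + f. Then w + f + j ≤ x + f + j.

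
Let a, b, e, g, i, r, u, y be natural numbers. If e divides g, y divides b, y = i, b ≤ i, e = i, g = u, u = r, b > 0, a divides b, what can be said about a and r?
a divides r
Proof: Since y = i and y divides b, i divides b. b > 0, so i ≤ b. b ≤ i, so i = b. From e = i and e divides g, i divides g. g = u, so i divides u. u = r, so i divides r. Since i = b, b divides r. Since a divides b, a divides r.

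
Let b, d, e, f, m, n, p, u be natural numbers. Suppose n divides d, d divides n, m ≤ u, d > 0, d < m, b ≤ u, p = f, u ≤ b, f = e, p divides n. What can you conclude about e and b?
e < b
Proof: Because u ≤ b and b ≤ u, u = b. n divides d and d divides n, so n = d. Since p divides n, p divides d. Since p = f, f divides d. d > 0, so f ≤ d. Since d < m, f < m. Since f = e, e < m. Because m ≤ u, e < u. Since u = b, e < b.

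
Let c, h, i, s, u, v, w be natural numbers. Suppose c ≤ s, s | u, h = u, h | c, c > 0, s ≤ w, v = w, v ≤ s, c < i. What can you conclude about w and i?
w < i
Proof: From h = u and h | c, u | c. Since s | u, s | c. From c > 0, s ≤ c. Since c ≤ s, c = s. v = w and v ≤ s, hence w ≤ s. Since s ≤ w, s = w. Since c = s, c = w. Since c < i, w < i.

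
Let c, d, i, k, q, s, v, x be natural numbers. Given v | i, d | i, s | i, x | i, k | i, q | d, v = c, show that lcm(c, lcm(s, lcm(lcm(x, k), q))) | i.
From v = c and v | i, c | i. Because x | i and k | i, lcm(x, k) | i. From q | d and d | i, q | i. lcm(x, k) | i, so lcm(lcm(x, k), q) | i. s | i, so lcm(s, lcm(lcm(x, k), q)) | i. c | i, so lcm(c, lcm(s, lcm(lcm(x, k), q))) | i.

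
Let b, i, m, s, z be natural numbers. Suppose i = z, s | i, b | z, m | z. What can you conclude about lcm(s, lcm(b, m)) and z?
lcm(s, lcm(b, m)) | z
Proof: From i = z and s | i, s | z. Since b | z and m | z, lcm(b, m) | z. Since s | z, lcm(s, lcm(b, m)) | z.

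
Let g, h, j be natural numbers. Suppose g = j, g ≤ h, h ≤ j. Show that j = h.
Because g = j and g ≤ h, j ≤ h. h ≤ j, so j = h.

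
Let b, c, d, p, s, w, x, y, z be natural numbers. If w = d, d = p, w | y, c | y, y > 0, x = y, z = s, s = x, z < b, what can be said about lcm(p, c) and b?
lcm(p, c) < b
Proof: w = d and d = p, hence w = p. Since w | y, p | y. c | y, so lcm(p, c) | y. y > 0, so lcm(p, c) ≤ y. Since z = s and s = x, z = x. Since z < b, x < b. Since x = y, y < b. lcm(p, c) ≤ y, so lcm(p, c) < b.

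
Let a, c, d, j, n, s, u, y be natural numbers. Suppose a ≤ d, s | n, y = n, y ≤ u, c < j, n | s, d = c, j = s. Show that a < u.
Since d = c and a ≤ d, a ≤ c. Since j = s and c < j, c < s. a ≤ c, so a < s. Because n | s and s | n, n = s. y = n and y ≤ u, so n ≤ u. n = s, so s ≤ u. a < s, so a < u.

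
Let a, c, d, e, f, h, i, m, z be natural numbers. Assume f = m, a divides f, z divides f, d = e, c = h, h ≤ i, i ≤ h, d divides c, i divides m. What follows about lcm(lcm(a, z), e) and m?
lcm(lcm(a, z), e) divides m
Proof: Since a divides f and z divides f, lcm(a, z) divides f. f = m, so lcm(a, z) divides m. Because h ≤ i and i ≤ h, h = i. Since c = h, c = i. Since d divides c, d divides i. i divides m, so d divides m. Since d = e, e divides m. lcm(a, z) divides m, so lcm(lcm(a, z), e) divides m.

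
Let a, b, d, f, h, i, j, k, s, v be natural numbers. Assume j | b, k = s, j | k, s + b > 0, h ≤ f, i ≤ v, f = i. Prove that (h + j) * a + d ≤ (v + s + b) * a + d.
f = i and h ≤ f, so h ≤ i. Since i ≤ v, h ≤ v. Since k = s and j | k, j | s. Since j | b, j | s + b. Since s + b > 0, j ≤ s + b. h ≤ v, so h + j ≤ v + s + b. Then (h + j) * a ≤ (v + s + b) * a. Then (h + j) * a + d ≤ (v + s + b) * a + d.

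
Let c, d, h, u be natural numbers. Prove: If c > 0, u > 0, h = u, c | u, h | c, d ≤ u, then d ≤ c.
From h = u and h | c, u | c. Since c > 0, u ≤ c. c | u and u > 0, thus c ≤ u. u ≤ c, so u = c. Since d ≤ u, d ≤ c.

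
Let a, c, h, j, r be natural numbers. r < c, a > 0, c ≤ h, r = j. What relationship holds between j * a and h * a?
j * a < h * a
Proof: r < c and c ≤ h, thus r < h. Since r = j, j < h. a > 0, so j * a < h * a.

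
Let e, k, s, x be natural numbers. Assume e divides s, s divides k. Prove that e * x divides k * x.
Because e divides s and s divides k, e divides k. Then e * x divides k * x.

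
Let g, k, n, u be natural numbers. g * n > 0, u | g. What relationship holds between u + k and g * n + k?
u + k ≤ g * n + k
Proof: Because u | g, u | g * n. Since g * n > 0, u ≤ g * n. Then u + k ≤ g * n + k.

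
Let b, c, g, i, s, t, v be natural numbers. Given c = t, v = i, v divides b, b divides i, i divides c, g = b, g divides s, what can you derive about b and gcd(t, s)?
b divides gcd(t, s)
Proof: Because v = i and v divides b, i divides b. Because b divides i, i = b. i divides c, so b divides c. c = t, so b divides t. Because g = b and g divides s, b divides s. Since b divides t, b divides gcd(t, s).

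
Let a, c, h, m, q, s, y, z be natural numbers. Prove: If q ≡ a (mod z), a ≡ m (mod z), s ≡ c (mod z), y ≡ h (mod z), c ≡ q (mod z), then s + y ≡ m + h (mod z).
s ≡ c (mod z) and c ≡ q (mod z), hence s ≡ q (mod z). q ≡ a (mod z), so s ≡ a (mod z). a ≡ m (mod z), so s ≡ m (mod z). Since y ≡ h (mod z), s + y ≡ m + h (mod z).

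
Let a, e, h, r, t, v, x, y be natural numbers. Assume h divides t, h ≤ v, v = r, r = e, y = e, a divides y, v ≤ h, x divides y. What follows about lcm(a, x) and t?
lcm(a, x) divides t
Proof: a divides y and x divides y, hence lcm(a, x) divides y. Since y = e, lcm(a, x) divides e. v = r and r = e, thus v = e. Because h ≤ v and v ≤ h, h = v. h divides t, so v divides t. Since v = e, e divides t. lcm(a, x) divides e, so lcm(a, x) divides t.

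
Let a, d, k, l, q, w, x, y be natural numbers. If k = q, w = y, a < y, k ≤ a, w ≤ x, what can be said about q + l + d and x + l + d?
q + l + d < x + l + d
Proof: k = q and k ≤ a, thus q ≤ a. Since a < y, q < y. w = y and w ≤ x, thus y ≤ x. q < y, so q < x. Then q + l < x + l. Then q + l + d < x + l + d.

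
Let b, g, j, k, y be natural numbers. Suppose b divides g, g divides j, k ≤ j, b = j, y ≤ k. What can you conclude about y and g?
y ≤ g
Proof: b = j and b divides g, therefore j divides g. Since g divides j, j = g. y ≤ k and k ≤ j, so y ≤ j. j = g, so y ≤ g.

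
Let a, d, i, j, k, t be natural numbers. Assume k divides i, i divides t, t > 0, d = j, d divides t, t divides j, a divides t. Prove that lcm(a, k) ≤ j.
Because d = j and d divides t, j divides t. t divides j, so t = j. From k divides i and i divides t, k divides t. Since a divides t, lcm(a, k) divides t. t > 0, so lcm(a, k) ≤ t. t = j, so lcm(a, k) ≤ j.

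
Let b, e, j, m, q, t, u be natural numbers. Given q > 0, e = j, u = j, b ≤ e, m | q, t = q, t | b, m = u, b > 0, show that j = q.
m = u and u = j, so m = j. m | q and q > 0, hence m ≤ q. Since m = j, j ≤ q. Since t = q and t | b, q | b. From b > 0, q ≤ b. e = j and b ≤ e, therefore b ≤ j. Since q ≤ b, q ≤ j. Because j ≤ q, j = q.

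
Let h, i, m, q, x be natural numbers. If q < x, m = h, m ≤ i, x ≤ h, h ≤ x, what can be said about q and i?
q < i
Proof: From h ≤ x and x ≤ h, h = x. m = h, so m = x. Since m ≤ i, x ≤ i. Since q < x, q < i.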